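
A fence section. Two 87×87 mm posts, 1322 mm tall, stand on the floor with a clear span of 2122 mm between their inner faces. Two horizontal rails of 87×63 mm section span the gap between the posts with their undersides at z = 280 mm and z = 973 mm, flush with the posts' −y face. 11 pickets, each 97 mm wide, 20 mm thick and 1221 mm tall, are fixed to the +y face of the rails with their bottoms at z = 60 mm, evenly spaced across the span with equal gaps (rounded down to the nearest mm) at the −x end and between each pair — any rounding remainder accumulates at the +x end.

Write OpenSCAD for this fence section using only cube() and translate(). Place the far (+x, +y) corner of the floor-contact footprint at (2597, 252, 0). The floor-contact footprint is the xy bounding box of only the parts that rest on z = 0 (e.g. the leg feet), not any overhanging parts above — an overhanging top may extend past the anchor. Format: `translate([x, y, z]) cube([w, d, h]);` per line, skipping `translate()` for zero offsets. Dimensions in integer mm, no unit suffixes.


translate([301, 165, 0]) cube([87, 87, 1322]);
translate([2510, 165, 0]) cube([87, 87, 1322]);
translate([388, 165, 280]) cube([2122, 87, 63]);
translate([388, 165, 973]) cube([2122, 87, 63]);
translate([475, 252, 60]) cube([97, 20, 1221]);
translate([659, 252, 60]) cube([97, 20, 1221]);
translate([843, 252, 60]) cube([97, 20, 1221]);
translate([1027, 252, 60]) cube([97, 20, 1221]);
translate([1211, 252, 60]) cube([97, 20, 1221]);
translate([1395, 252, 60]) cube([97, 20, 1221]);
translate([1579, 252, 60]) cube([97, 20, 1221]);
translate([1763, 252, 60]) cube([97, 20, 1221]);
translate([1947, 252, 60]) cube([97, 20, 1221]);
translate([2131, 252, 60]) cube([97, 20, 1221]);
translate([2315, 252, 60]) cube([97, 20, 1221]);


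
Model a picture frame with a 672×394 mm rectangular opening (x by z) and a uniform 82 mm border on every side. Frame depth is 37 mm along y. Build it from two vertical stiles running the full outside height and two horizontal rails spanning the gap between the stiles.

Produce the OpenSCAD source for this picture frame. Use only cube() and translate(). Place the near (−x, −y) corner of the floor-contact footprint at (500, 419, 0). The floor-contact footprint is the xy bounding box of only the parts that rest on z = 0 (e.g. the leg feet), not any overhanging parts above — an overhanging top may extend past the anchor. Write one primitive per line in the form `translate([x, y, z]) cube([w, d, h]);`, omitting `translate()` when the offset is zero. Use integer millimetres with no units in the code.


translate([500, 419, 0]) cube([82, 37, 558]);
translate([1254, 419, 0]) cube([82, 37, 558]);
translate([582, 419, 0]) cube([672, 37, 82]);
translate([582, 419, 476]) cube([672, 37, 82]);


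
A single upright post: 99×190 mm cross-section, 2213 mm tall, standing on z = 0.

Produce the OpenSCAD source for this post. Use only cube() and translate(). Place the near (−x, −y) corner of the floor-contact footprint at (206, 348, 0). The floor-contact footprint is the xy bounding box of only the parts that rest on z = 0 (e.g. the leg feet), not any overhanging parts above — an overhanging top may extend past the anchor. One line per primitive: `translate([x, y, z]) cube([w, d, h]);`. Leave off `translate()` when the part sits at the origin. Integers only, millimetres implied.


translate([206, 348, 0]) cube([99, 190, 2213]);


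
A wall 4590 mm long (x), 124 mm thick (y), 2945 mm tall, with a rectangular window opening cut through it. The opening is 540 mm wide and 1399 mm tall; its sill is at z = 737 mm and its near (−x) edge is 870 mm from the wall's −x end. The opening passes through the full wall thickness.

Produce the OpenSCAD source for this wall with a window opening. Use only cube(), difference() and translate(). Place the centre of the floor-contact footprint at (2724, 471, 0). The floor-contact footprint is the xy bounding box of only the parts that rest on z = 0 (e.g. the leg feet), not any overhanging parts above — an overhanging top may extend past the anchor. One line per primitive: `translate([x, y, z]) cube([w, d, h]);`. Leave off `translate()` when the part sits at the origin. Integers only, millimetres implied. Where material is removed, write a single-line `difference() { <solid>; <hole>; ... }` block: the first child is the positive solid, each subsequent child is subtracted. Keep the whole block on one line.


difference() { translate([429, 409, 0]) cube([4590, 124, 2945]); translate([1299, 409, 737]) cube([540, 124, 1399]); }


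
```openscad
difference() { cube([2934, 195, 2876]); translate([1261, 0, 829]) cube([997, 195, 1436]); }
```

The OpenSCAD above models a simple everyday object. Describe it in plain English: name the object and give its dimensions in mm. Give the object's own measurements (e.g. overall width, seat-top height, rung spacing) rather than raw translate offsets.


A wall 2934 mm long (x), 195 mm thick (y), 2876 mm tall, with a rectangular window opening cut through it. The opening is 997 mm wide and 1436 mm tall; its sill is at z = 829 mm and its near (−x) edge is 1261 mm from the wall's −x end. The opening passes through the full wall thickness.


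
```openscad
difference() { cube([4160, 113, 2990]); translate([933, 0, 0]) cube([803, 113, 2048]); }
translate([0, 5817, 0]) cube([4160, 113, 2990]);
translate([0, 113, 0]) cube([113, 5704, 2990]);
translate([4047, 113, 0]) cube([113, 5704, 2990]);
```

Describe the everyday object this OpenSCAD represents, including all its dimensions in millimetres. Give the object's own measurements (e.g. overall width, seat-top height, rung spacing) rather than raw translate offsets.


A single room: four walls, each 2990 mm tall and 113 mm thick, enclosing an outside footprint 4160×5930 mm (x × y), no floor or roof. The front and back walls (−y and +y sides) run the full x-width; the side walls fit between their inner faces. A door opening 803 mm wide and 2048 mm tall is cut through the front wall from the floor up, its −x edge 933 mm from the wall's −x end.


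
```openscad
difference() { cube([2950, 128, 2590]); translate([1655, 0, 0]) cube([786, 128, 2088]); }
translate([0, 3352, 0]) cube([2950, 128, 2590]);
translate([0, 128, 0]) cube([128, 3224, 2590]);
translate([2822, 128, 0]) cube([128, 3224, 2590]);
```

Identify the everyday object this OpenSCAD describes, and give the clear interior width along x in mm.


A single room. The interior width is 2694 mm.

Four walls enclosing a rectangle with a door in the front wall — a room. Outside width 2950 minus two 128 mm walls gives 2694 mm.


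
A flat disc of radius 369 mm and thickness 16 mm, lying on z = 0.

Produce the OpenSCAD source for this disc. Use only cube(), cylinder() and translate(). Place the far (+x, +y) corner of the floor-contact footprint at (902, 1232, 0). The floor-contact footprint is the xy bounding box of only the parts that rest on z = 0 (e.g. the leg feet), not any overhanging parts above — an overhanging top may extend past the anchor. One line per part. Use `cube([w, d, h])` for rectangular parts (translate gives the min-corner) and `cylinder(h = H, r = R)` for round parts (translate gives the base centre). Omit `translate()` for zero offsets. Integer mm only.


translate([533, 863, 0]) cylinder(h = 16, r = 369);


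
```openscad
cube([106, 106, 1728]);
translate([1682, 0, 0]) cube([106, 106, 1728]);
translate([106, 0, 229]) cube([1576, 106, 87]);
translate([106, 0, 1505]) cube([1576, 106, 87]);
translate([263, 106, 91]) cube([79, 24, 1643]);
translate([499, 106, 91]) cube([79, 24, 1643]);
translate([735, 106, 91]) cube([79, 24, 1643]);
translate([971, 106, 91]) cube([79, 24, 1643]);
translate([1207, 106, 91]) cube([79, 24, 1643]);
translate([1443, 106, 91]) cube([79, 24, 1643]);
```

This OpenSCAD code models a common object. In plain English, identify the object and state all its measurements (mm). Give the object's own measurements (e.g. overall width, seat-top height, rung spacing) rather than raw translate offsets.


A fence section. Two 106×106 mm posts, 1728 mm tall, stand on the floor with a clear span of 1576 mm between their inner faces. Two horizontal rails of 106×87 mm section span the gap between the posts with their undersides at z = 229 mm and z = 1505 mm, flush with the posts' −y face. 6 pickets, each 79 mm wide, 24 mm thick and 1643 mm tall, are fixed to the +y face of the rails with their bottoms at z = 91 mm, spaced across the span with a 157 mm gap after the −x post and between neighbouring pickets, with 160 mm left before the +x post.


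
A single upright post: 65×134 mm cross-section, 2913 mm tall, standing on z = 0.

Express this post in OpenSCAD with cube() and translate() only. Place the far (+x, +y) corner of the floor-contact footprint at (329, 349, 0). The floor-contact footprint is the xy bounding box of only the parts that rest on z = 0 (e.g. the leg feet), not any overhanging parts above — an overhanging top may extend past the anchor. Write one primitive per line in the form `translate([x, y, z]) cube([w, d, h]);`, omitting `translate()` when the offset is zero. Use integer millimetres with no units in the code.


translate([264, 215, 0]) cube([65, 134, 2913]);


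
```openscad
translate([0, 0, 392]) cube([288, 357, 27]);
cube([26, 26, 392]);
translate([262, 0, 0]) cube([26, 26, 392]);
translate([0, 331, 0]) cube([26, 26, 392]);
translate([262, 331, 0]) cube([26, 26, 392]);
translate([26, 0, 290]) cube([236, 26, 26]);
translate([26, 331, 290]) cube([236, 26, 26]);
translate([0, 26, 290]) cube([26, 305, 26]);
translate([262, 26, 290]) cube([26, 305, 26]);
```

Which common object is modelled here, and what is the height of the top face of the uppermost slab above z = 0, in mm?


A stool. The seat height is 419 mm.

A 288×357×27 slab at z = 392 on four corner posts — a stool. The seat top is 392 + 27 = 419 mm.


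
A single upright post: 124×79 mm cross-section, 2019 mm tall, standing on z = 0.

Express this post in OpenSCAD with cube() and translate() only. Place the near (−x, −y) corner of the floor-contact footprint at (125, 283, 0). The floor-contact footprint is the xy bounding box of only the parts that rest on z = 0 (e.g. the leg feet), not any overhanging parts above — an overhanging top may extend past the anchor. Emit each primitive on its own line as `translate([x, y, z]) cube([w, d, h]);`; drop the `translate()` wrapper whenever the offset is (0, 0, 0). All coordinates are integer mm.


translate([125, 283, 0]) cube([124, 79, 2019]);


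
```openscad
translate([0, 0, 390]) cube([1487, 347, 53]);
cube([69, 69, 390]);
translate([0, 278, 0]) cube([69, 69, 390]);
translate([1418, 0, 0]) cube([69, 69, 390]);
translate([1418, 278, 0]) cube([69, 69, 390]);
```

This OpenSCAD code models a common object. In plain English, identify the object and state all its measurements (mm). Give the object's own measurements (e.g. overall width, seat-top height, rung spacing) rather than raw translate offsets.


A bench: a 1487×347 mm seat slab, 53 mm thick, top at z = 443 mm, on four 69×69 mm square legs flush with the seat corners and standing on z = 0.


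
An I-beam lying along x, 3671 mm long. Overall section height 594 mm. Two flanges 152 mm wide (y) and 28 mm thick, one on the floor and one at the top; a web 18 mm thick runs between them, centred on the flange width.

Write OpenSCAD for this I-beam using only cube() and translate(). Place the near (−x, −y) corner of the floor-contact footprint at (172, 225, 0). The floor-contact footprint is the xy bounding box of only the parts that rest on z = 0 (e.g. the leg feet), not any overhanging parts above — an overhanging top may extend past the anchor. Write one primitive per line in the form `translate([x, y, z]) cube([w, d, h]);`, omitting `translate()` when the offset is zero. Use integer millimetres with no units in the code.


translate([172, 225, 0]) cube([3671, 152, 28]);
translate([172, 292, 28]) cube([3671, 18, 538]);
translate([172, 225, 566]) cube([3671, 152, 28]);


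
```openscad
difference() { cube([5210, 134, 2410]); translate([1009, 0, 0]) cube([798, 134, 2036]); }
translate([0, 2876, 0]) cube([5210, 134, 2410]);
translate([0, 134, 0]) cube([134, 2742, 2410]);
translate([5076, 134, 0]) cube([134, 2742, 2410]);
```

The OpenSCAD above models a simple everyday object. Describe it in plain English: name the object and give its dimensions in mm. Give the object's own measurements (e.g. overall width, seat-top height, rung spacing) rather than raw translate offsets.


A single room: four walls, each 2410 mm tall and 134 mm thick, enclosing an outside footprint 5210×3010 mm (x × y), no floor or roof. The front and back walls (−y and +y sides) run the full x-width; the side walls fit between their inner faces. A door opening 798 mm wide and 2036 mm tall is cut through the front wall from the floor up, its −x edge 1009 mm from the wall's −x end.


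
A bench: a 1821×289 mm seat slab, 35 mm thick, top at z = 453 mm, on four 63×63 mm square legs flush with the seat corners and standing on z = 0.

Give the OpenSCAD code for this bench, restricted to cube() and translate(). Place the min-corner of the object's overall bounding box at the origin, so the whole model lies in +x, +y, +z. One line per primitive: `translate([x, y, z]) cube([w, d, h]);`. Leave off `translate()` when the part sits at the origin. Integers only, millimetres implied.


translate([0, 0, 418]) cube([1821, 289, 35]);
cube([63, 63, 418]);
translate([0, 226, 0]) cube([63, 63, 418]);
translate([1758, 0, 0]) cube([63, 63, 418]);
translate([1758, 226, 0]) cube([63, 63, 418]);


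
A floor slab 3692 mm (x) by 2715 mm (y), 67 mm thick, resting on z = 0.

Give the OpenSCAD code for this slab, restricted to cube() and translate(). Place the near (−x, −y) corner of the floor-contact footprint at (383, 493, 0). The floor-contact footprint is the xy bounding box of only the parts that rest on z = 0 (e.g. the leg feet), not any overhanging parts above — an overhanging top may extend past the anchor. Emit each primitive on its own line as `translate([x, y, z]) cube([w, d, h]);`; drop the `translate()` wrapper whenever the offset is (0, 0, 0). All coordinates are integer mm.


translate([383, 493, 0]) cube([3692, 2715, 67]);


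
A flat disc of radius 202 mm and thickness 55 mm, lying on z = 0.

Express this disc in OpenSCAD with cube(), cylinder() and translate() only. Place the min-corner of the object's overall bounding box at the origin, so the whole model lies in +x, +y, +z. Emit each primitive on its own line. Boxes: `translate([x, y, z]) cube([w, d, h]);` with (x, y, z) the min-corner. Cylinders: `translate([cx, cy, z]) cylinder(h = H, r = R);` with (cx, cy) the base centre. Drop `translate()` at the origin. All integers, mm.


translate([202, 202, 0]) cylinder(h = 55, r = 202);


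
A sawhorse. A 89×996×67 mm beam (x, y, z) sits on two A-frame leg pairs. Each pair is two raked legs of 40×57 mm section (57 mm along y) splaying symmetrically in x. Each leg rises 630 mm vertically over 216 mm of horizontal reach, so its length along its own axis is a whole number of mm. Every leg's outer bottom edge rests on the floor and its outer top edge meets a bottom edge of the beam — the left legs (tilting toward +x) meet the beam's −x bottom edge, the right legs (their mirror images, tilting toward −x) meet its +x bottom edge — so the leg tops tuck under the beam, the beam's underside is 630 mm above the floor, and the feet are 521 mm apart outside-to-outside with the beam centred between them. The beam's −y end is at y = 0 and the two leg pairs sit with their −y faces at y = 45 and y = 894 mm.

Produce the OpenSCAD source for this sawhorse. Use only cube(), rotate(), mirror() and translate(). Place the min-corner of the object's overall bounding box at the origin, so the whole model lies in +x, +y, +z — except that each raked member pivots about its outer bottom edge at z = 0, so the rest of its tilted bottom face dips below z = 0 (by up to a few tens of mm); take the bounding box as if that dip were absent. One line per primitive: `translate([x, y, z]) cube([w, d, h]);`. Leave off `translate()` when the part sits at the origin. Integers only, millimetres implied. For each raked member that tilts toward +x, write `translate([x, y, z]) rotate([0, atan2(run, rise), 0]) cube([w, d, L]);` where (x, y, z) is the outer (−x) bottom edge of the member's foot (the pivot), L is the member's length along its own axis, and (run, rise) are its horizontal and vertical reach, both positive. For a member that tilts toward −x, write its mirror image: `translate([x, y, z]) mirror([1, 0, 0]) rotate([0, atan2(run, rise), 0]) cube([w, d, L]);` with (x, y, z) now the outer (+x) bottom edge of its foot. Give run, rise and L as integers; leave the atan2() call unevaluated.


translate([216, 0, 630]) cube([89, 996, 67]);
translate([0, 45, 0]) rotate([0, atan2(216, 630), 0]) cube([40, 57, 666]);
translate([521, 45, 0]) mirror([1, 0, 0]) rotate([0, atan2(216, 630), 0]) cube([40, 57, 666]);
translate([0, 894, 0]) rotate([0, atan2(216, 630), 0]) cube([40, 57, 666]);
translate([521, 894, 0]) mirror([1, 0, 0]) rotate([0, atan2(216, 630), 0]) cube([40, 57, 666]);


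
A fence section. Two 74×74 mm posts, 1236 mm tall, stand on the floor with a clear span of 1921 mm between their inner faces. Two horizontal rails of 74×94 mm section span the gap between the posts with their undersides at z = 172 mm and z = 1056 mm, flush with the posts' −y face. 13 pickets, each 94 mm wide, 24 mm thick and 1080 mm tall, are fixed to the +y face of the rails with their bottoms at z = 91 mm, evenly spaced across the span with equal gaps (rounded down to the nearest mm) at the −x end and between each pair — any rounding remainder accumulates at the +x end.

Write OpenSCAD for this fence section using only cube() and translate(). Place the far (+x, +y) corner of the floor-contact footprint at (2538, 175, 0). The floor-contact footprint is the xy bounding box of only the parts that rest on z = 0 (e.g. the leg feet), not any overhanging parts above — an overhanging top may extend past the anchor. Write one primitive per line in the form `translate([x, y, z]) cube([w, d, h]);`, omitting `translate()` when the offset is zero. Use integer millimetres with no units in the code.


translate([469, 101, 0]) cube([74, 74, 1236]);
translate([2464, 101, 0]) cube([74, 74, 1236]);
translate([543, 101, 172]) cube([1921, 74, 94]);
translate([543, 101, 1056]) cube([1921, 74, 94]);
translate([592, 175, 91]) cube([94, 24, 1080]);
translate([735, 175, 91]) cube([94, 24, 1080]);
translate([878, 175, 91]) cube([94, 24, 1080]);
translate([1021, 175, 91]) cube([94, 24, 1080]);
translate([1164, 175, 91]) cube([94, 24, 1080]);
translate([1307, 175, 91]) cube([94, 24, 1080]);
translate([1450, 175, 91]) cube([94, 24, 1080]);
translate([1593, 175, 91]) cube([94, 24, 1080]);
translate([1736, 175, 91]) cube([94, 24, 1080]);
translate([1879, 175, 91]) cube([94, 24, 1080]);
translate([2022, 175, 91]) cube([94, 24, 1080]);
translate([2165, 175, 91]) cube([94, 24, 1080]);
translate([2308, 175, 91]) cube([94, 24, 1080]);


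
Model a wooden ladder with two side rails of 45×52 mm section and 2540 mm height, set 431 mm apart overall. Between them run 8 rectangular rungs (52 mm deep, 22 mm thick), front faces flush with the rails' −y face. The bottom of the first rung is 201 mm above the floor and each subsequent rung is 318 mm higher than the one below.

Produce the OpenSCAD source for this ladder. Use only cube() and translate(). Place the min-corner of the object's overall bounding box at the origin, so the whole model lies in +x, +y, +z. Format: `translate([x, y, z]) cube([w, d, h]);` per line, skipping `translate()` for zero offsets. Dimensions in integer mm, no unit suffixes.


// rung span = 431 - 2*45 = 341
// rung[k] z = 201 + k*318
cube([45, 52, 2540]);
translate([386, 0, 0]) cube([45, 52, 2540]);
translate([45, 0, 201]) cube([341, 52, 22]);
translate([45, 0, 519]) cube([341, 52, 22]);
translate([45, 0, 837]) cube([341, 52, 22]);
translate([45, 0, 1155]) cube([341, 52, 22]);
translate([45, 0, 1473]) cube([341, 52, 22]);
translate([45, 0, 1791]) cube([341, 52, 22]);
translate([45, 0, 2109]) cube([341, 52, 22]);
translate([45, 0, 2427]) cube([341, 52, 22]);


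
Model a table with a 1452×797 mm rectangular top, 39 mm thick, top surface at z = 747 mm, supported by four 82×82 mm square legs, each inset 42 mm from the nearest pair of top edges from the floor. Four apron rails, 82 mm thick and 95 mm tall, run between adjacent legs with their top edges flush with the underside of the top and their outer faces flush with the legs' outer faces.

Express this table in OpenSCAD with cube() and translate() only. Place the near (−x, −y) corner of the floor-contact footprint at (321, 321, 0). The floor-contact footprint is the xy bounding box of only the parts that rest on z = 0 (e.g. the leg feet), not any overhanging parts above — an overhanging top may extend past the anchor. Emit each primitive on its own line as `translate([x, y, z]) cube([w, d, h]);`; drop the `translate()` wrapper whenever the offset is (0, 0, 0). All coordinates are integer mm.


// leg_h = 747 - 39 = 708
// apron z = 708 - 95 = 613
translate([279, 279, 708]) cube([1452, 797, 39]);
translate([321, 321, 0]) cube([82, 82, 708]);
translate([1607, 321, 0]) cube([82, 82, 708]);
translate([321, 952, 0]) cube([82, 82, 708]);
translate([1607, 952, 0]) cube([82, 82, 708]);
translate([403, 321, 613]) cube([1204, 82, 95]);
translate([403, 952, 613]) cube([1204, 82, 95]);
translate([321, 403, 613]) cube([82, 549, 95]);
translate([1607, 403, 613]) cube([82, 549, 95]);


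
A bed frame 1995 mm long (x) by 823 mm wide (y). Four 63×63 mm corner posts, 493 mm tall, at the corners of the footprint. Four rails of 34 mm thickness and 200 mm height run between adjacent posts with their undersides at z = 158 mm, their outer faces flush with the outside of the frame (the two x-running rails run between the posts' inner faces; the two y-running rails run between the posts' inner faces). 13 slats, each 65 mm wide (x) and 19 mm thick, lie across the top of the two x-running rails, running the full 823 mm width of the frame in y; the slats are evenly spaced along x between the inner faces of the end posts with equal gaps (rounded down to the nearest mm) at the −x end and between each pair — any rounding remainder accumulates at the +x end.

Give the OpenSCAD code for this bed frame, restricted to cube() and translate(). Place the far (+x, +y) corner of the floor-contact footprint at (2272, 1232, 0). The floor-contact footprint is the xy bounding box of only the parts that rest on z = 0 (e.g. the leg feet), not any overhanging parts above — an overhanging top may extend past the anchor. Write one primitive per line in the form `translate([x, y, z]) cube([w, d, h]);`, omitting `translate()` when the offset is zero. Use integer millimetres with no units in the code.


translate([277, 409, 0]) cube([63, 63, 493]);
translate([277, 1169, 0]) cube([63, 63, 493]);
translate([2209, 409, 0]) cube([63, 63, 493]);
translate([2209, 1169, 0]) cube([63, 63, 493]);
translate([340, 409, 158]) cube([1869, 34, 200]);
translate([340, 1198, 158]) cube([1869, 34, 200]);
translate([277, 472, 158]) cube([34, 697, 200]);
translate([2238, 472, 158]) cube([34, 697, 200]);
translate([413, 409, 358]) cube([65, 823, 19]);
translate([551, 409, 358]) cube([65, 823, 19]);
translate([689, 409, 358]) cube([65, 823, 19]);
translate([827, 409, 358]) cube([65, 823, 19]);
translate([965, 409, 358]) cube([65, 823, 19]);
translate([1103, 409, 358]) cube([65, 823, 19]);
translate([1241, 409, 358]) cube([65, 823, 19]);
translate([1379, 409, 358]) cube([65, 823, 19]);
translate([1517, 409, 358]) cube([65, 823, 19]);
translate([1655, 409, 358]) cube([65, 823, 19]);
translate([1793, 409, 358]) cube([65, 823, 19]);
translate([1931, 409, 358]) cube([65, 823, 19]);
translate([2069, 409, 358]) cube([65, 823, 19]);


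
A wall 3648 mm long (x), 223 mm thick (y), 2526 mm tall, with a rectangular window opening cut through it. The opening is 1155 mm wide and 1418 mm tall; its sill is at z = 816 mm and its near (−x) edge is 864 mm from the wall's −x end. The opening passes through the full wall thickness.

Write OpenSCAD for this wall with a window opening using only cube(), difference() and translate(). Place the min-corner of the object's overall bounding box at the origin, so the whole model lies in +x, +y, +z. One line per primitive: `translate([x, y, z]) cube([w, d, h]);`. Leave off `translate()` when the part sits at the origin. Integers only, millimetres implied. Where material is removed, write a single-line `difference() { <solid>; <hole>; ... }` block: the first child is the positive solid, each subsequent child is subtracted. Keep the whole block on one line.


difference() { cube([3648, 223, 2526]); translate([864, 0, 816]) cube([1155, 223, 1418]); }


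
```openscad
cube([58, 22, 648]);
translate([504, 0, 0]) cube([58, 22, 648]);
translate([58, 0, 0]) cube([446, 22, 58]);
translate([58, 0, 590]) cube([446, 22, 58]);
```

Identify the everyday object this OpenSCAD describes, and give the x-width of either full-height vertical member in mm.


A picture frame. The border width is 58 mm.

Four thin pieces enclosing a rectangular opening — a picture frame. The two full-height stiles are 648 mm tall; the top rail sits at z = 590 and is 58 mm tall, so the border above the opening is 648 − 590 = 58 mm, matching the stile x-width.


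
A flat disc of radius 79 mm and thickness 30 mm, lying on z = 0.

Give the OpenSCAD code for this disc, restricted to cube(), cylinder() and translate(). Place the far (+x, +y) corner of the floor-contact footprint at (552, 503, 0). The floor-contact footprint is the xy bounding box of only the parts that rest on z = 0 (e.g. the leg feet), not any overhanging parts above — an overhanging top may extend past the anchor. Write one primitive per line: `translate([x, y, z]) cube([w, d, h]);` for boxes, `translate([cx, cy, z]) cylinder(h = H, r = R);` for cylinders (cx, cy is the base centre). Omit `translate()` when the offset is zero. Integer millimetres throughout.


translate([473, 424, 0]) cylinder(h = 30, r = 79);


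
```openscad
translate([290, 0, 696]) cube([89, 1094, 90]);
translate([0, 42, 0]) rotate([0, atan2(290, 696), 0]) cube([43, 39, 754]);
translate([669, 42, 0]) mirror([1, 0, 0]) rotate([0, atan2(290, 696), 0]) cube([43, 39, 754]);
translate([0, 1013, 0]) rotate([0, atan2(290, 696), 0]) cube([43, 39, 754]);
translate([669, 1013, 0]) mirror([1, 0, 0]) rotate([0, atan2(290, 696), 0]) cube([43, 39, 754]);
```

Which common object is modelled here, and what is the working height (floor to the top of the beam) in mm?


A sawhorse. The overall height is 786 mm.

A beam across two mirrored pairs of raked legs — a sawhorse. The beam's underside is at z = 696 (matching the legs' vertical rise in atan2(290, 696)) and the beam is 90 mm tall, so its top is at 696 + 90 = 786 mm. The raked legs top out at the beam's underside, so that is the highest point.


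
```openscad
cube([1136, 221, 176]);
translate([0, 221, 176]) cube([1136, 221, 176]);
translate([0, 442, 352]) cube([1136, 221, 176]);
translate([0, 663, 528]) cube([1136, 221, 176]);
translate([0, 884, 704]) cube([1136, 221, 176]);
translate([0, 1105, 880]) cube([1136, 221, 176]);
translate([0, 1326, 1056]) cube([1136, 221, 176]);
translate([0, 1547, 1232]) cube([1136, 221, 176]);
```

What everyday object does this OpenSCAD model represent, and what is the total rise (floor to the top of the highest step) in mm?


A staircase. The total rise is 1408 mm.

8 identical blocks, each offset up and back from the previous — a staircase. Each step is 176 mm tall and there are 8 of them, so the total rise is 8 × 176 = 1408 mm.


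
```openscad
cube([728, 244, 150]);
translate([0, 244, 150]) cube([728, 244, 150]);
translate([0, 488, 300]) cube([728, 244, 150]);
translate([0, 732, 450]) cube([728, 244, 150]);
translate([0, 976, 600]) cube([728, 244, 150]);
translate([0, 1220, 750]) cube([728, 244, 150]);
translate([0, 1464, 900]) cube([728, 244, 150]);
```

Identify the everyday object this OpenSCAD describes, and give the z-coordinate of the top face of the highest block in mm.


A staircase. The total rise is 1050 mm.

7 identical blocks, each offset up and back from the previous — a staircase. Each step is 150 mm tall and there are 7 of them, so the total rise is 7 × 150 = 1050 mm.


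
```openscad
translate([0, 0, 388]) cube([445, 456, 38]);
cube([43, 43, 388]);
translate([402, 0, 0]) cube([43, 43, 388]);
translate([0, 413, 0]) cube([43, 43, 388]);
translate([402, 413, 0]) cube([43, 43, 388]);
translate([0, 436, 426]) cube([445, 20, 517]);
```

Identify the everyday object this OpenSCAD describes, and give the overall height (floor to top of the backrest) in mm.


A chair. The overall height is 943 mm.

A slab on four corner posts with a tall panel at the back — a chair. The seat slab sits at z = 388 with thickness 38, and the 517 mm backrest starts at the seat top, so the overall height is 388 + 38 + 517 = 943 mm.


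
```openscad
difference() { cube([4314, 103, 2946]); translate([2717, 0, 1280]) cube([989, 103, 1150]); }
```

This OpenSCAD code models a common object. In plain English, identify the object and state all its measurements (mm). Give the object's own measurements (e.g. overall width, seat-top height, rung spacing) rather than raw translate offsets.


A wall 4314 mm long (x), 103 mm thick (y), 2946 mm tall, with a rectangular window opening cut through it. The opening is 989 mm wide and 1150 mm tall; its sill is at z = 1280 mm and its near (−x) edge is 2717 mm from the wall's −x end. The opening passes through the full wall thickness.


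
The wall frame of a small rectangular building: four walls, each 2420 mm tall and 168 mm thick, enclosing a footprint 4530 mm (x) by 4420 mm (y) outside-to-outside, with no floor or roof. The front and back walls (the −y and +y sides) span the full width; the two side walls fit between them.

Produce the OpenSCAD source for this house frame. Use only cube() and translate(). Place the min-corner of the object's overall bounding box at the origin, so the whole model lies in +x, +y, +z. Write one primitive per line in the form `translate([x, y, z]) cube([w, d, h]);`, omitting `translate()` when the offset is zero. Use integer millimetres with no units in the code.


cube([4530, 168, 2420]);
translate([0, 4252, 0]) cube([4530, 168, 2420]);
translate([0, 168, 0]) cube([168, 4084, 2420]);
translate([4362, 168, 0]) cube([168, 4084, 2420]);


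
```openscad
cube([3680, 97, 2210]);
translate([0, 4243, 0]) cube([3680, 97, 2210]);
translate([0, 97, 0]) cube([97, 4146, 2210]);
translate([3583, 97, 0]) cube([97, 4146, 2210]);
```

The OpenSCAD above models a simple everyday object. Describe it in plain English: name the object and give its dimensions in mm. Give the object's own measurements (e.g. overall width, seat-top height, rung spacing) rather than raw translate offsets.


The wall frame of a small rectangular building: four walls, each 2210 mm tall and 97 mm thick, enclosing a footprint 3680 mm (x) by 4340 mm (y) outside-to-outside, with no floor or roof. The front and back walls (the −y and +y sides) span the full width; the two side walls fit between them.


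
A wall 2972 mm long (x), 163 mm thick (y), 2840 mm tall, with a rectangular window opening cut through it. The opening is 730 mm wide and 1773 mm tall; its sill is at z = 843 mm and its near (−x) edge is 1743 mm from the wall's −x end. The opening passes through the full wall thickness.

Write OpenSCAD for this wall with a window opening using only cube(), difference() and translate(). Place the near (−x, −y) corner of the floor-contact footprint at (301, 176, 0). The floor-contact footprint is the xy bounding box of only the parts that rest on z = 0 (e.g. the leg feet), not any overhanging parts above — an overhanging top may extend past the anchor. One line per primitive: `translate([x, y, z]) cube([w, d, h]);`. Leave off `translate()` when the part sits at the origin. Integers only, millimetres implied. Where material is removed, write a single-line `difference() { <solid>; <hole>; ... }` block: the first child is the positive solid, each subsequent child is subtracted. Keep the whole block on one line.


difference() { translate([301, 176, 0]) cube([2972, 163, 2840]); translate([2044, 176, 843]) cube([730, 163, 1773]); }


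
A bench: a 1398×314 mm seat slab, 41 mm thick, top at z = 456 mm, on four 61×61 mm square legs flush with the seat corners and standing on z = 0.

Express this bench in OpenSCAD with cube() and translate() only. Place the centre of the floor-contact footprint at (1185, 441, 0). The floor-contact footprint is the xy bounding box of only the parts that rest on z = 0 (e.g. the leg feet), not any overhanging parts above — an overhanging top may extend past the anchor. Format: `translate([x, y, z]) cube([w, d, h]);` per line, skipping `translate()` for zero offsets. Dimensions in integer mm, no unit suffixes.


// leg_h = 456 − 41 = 415
translate([486, 284, 415]) cube([1398, 314, 41]);
translate([486, 284, 0]) cube([61, 61, 415]);
translate([486, 537, 0]) cube([61, 61, 415]);
translate([1823, 284, 0]) cube([61, 61, 415]);
translate([1823, 537, 0]) cube([61, 61, 415]);


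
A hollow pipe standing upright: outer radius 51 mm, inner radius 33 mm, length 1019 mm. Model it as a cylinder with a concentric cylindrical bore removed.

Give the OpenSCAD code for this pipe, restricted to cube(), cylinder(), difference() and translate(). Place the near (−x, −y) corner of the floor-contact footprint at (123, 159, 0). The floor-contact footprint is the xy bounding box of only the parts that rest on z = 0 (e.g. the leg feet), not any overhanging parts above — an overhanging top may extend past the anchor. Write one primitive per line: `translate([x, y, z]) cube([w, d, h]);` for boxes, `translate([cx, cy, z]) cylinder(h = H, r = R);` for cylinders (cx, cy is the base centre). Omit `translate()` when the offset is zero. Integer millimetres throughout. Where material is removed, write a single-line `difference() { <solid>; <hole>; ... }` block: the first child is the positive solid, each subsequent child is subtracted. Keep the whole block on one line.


difference() { translate([174, 210, 0]) cylinder(h = 1019, r = 51); translate([174, 210, 0]) cylinder(h = 1019, r = 33); }


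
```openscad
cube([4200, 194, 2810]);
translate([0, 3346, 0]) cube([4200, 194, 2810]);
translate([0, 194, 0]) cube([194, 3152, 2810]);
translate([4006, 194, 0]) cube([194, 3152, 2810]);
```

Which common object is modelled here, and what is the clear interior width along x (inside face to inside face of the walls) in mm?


A house (or room) frame. The interior width is 3812 mm.

Four 2810 mm walls enclosing a rectangle with no floor or roof — a room or house frame. Outside width is 4200 mm and wall thickness is 194 mm, so the interior width is 4200 − 2 × 194 = 3812 mm.


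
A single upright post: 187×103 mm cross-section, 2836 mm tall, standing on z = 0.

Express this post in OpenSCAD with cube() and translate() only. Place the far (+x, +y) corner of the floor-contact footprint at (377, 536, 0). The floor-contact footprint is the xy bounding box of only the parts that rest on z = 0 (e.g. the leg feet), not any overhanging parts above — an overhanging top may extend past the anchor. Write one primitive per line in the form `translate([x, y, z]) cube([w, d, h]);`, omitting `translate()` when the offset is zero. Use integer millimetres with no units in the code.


translate([190, 433, 0]) cube([187, 103, 2836]);


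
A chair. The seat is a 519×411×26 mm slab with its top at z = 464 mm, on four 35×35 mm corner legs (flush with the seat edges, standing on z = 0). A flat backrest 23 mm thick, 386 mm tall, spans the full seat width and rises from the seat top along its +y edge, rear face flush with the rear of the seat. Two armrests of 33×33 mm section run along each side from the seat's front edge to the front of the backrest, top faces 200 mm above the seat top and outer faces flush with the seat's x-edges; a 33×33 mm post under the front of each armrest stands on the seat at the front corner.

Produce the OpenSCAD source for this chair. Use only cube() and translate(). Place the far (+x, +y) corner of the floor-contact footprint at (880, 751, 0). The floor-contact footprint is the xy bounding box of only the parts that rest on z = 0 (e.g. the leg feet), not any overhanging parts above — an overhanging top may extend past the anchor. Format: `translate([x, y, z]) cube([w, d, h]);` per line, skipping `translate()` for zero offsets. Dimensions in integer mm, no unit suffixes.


translate([361, 340, 438]) cube([519, 411, 26]);
translate([361, 340, 0]) cube([35, 35, 438]);
translate([845, 340, 0]) cube([35, 35, 438]);
translate([361, 716, 0]) cube([35, 35, 438]);
translate([845, 716, 0]) cube([35, 35, 438]);
translate([361, 728, 464]) cube([519, 23, 386]);
translate([361, 340, 631]) cube([33, 388, 33]);
translate([847, 340, 631]) cube([33, 388, 33]);
translate([361, 340, 464]) cube([33, 33, 167]);
translate([847, 340, 464]) cube([33, 33, 167]);


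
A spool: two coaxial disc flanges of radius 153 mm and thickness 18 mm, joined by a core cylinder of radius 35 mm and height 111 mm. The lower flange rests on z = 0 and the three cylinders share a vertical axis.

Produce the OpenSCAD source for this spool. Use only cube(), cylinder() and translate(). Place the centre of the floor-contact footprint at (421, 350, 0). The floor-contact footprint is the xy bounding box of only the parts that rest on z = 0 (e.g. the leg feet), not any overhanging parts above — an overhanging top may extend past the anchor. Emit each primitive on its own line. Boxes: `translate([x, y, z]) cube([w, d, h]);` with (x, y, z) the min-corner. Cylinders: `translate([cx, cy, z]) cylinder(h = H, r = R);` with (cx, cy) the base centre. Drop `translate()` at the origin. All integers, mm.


translate([421, 350, 0]) cylinder(h = 18, r = 153);
translate([421, 350, 18]) cylinder(h = 111, r = 35);
translate([421, 350, 129]) cylinder(h = 18, r = 153);


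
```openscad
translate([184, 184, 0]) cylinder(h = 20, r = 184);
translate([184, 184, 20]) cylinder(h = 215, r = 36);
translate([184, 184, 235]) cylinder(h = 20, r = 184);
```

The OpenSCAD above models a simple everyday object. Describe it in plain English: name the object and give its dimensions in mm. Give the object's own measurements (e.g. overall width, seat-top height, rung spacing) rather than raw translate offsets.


A spool: two coaxial disc flanges of radius 184 mm and thickness 20 mm, joined by a core cylinder of radius 36 mm and height 215 mm. The lower flange rests on z = 0 and the three cylinders share a vertical axis.


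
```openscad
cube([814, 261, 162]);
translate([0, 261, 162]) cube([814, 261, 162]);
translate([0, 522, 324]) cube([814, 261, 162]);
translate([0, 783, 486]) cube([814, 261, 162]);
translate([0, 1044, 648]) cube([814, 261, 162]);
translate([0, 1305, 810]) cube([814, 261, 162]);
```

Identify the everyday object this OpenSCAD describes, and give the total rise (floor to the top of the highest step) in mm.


A staircase. The total rise is 972 mm.

6 identical blocks, each offset up and back from the previous — a staircase. Each step is 162 mm tall and there are 6 of them, so the total rise is 6 × 162 = 972 mm.


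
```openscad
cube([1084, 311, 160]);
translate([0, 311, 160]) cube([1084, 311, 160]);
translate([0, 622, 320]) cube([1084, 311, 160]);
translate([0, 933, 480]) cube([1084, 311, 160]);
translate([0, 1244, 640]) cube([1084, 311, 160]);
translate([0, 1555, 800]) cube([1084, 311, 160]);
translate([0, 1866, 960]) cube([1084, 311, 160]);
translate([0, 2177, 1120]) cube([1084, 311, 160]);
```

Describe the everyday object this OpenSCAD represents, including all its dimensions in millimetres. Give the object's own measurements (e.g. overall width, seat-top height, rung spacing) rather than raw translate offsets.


A straight staircase of 8 solid steps. Each step is 1084 mm wide (x), 311 mm deep (y, the going) and 160 mm tall (the rise). The first step rests on the floor; each subsequent step sits one going further in +y and one rise higher in +z, directly behind and above the previous step with no overlap.
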